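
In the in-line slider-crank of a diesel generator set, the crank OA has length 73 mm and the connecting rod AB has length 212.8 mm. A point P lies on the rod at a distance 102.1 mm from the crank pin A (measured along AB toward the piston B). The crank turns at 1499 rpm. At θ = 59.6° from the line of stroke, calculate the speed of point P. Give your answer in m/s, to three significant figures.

11.2

ω = 157 rad/s.  Crank-pin speed |V_A| = rω = 11.459 m/s, perpendicular to OA.
Rod angle: sinφ = −(r/L) sinθ ⇒ φ = -17.210°; ω_rod = −rω cosθ/√(L²−r²sin²θ) = -28.527 rad/s.
V_P = V_A + ω_rod × AP, with AP = 0.1021 m along the rod.
Components: V_Px = −rω sinθ − a·ω_rod·sinφ = -10.745 m/s;  V_Py = rω cosθ + a·ω_rod·cosφ = +3.0165 m/s.
|V_P| = √(V_Px² + V_Py²) = 11.161 m/s.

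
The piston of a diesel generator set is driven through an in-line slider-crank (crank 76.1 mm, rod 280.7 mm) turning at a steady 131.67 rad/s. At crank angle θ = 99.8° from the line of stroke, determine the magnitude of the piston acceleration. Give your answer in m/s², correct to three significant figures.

573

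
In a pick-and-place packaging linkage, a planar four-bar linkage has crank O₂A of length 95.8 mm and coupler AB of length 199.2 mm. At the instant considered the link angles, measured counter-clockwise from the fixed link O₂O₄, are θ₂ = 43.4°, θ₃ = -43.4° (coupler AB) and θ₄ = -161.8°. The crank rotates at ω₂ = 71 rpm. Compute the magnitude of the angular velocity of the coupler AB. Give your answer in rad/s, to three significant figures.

ω₂ = 7.435 rad/s (from 71 rpm).
Differentiating the loop-closure r₂e^{iθ₂}+r₃e^{iθ₃}=r₁+r₄e^{iθ₄} gives r₂ω₂e^{iθ₂}+r₃ω₃e^{iθ₃}=r₄ω₄e^{iθ₄}.
Eliminating the other unknown: ω₃ = r₂ω₂ sin(θ₄−θ₂) / [r₃ sin(θ₃−θ₄)].
Numerator sine = +0.42578; denominator sine = +0.87965.
Result = 0.0958·7.435·(+0.42578) / (0.1992·(+0.87965)) = +1.7308 rad/s; magnitude 1.7308 rad/s.

1.73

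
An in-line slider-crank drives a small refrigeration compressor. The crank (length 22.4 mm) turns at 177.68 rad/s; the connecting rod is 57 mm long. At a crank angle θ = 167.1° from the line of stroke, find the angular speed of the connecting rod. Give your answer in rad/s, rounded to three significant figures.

ω = 177.7 rad/s
The rod makes angle φ with the slider axis where L sinφ = r sinθ; differentiating, L cosφ·φ̇ = r ω cosθ.
L cosφ = √(L² − r² sin²θ) = 0.05678 m.
|ω_rod| = r ω |cosθ| / √(L² − r² sin²θ) = 0.0224·177.7·0.97476/0.05678 = 68.326 rad/s.

68.3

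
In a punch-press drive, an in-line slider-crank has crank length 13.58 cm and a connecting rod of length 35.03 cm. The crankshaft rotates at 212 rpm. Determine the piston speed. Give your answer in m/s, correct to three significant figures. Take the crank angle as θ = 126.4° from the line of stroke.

ω = 2π·212/60 = 22.2 rad/s
For an in-line slider-crank, x = r cosθ + √(L² − r² sin²θ), so v = −rω sinθ·[1 + r cosθ/√(L² − r² sin²θ)].
With r = 0.1358 m, L = 0.3503 m, θ = 126.4°: √(L² − r² sin²θ) = 0.33281 m.
v = −0.1358·22.2·0.80489·[1 + 0.1358·-0.59342/0.33281] = -1.839 m/s.
|v| = 1.839 m/s.

1.84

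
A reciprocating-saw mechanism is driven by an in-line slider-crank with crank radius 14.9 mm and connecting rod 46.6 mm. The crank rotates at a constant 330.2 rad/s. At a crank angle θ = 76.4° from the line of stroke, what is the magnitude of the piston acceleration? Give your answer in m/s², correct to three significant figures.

ω = 330.2 rad/s
x(θ) = r cosθ + √(L² − r² sin²θ); with ω constant, a = ω²·d²x/dθ².
d²x/dθ² = −r cosθ − r²(cos2θ)/√u − r⁴ sin²2θ/(4u^{3/2}),  u = L² − r² sin²θ = 0.00196183 m².
Substituting r = 0.0149 m, L = 0.0466 m, θ = 76.4°: d²x/dθ² = +0.00092483 m.
a = ω²·d²x/dθ² = (330.2)²·(+0.00092483) = +100.84 m/s²;  |a| = 100.84 m/s².

101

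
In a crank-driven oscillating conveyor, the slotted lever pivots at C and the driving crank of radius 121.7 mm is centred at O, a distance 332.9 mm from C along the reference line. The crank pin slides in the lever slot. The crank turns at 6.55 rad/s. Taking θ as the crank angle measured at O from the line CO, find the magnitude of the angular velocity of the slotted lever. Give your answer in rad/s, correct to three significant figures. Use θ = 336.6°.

ω = 6.55 rad/s
Crank pin A relative to C: A = (d + r cosθ, r sinθ); lever angle φ = atan2(r sinθ, d + r cosθ).
Differentiating tanφ: φ̇ = rω(d cosθ + r)/(d² + r² + 2dr cosθ).
d² + r² + 2dr cosθ = |CA|² = 0.199997 m²;  d cosθ + r = +0.42722 m.
|ω_lever| = |0.1217·6.55·+0.42722| / 0.199997 = 1.7028 rad/s.

1.70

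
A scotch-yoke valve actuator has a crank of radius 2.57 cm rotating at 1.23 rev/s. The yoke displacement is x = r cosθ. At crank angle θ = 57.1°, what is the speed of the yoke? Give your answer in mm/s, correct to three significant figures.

ω = 7.728 rad/s (from 1.23 rev/s).
x = r cosθ ⇒ ẋ = −rω sinθ.
|v| = rω|sinθ| = 0.0257·7.728·|sin 57.1°| = 0.16676 m/s = 166.76 mm/s.

167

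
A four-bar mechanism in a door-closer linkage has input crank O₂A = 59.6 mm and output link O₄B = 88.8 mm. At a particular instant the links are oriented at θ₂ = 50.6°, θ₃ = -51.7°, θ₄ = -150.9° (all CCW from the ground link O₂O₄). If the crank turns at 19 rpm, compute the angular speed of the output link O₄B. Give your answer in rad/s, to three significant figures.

1.32

ω₂ = 1.99 rad/s (from 19 rpm).
Differentiating the loop-closure r₂e^{iθ₂}+r₃e^{iθ₃}=r₁+r₄e^{iθ₄} gives r₂ω₂e^{iθ₂}+r₃ω₃e^{iθ₃}=r₄ω₄e^{iθ₄}.
Eliminating the other unknown: ω₄ = r₂ω₂ sin(θ₂−θ₃) / [r₄ sin(θ₄−θ₃)].
Numerator sine = +0.97705; denominator sine = -0.98714.
Result = 0.0596·1.99·(+0.97705) / (0.0888·(-0.98714)) = -1.3218 rad/s; magnitude 1.3218 rad/s.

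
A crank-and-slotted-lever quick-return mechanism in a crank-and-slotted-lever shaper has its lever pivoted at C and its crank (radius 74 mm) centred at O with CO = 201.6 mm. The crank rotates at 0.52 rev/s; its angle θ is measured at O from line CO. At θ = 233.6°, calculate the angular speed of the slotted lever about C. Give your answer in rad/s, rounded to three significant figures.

0.388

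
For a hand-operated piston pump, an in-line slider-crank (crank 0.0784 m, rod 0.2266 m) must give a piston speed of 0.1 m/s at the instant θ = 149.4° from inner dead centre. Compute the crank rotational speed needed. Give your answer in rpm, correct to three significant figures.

For an in-line slider-crank, |v_piston| = rω|sinθ|·[1 + r cosθ/√(L² − r² sin²θ)].
With r = 0.0784 m, L = 0.2266 m, θ = 149.4°: the bracketed kinematic factor |dx/dθ| = 0.027835 m.
ω = v/|dx/dθ| = 0.1/0.027835 = 3.5926 rad/s.
N = 60ω/(2π) = 34.307 rpm.

34.3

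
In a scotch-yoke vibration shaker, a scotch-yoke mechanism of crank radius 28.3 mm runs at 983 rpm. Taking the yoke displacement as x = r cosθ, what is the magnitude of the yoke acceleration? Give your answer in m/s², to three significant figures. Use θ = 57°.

ω = 102.9 rad/s (from 983 rpm).
x = r cosθ ⇒ ẍ = −rω² cosθ (ω constant).
|a| = rω²|cosθ| = 0.0283·(102.9)²·|cos 57°| = 163.33 m/s².

163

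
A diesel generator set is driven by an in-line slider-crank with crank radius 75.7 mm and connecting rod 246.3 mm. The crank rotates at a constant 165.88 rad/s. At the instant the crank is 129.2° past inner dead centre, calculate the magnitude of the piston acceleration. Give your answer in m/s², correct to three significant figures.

1430

ω = 165.9 rad/s
x(θ) = r cosθ + √(L² − r² sin²θ); with ω constant, a = ω²·d²x/dθ².
d²x/dθ² = −r cosθ − r²(cos2θ)/√u − r⁴ sin²2θ/(4u^{3/2}),  u = L² − r² sin²θ = 0.0572223 m².
Substituting r = 0.0757 m, L = 0.2463 m, θ = 129.2°: d²x/dθ² = +0.052086 m.
a = ω²·d²x/dθ² = (165.9)²·(+0.052086) = +1433.2 m/s²;  |a| = 1433.2 m/s².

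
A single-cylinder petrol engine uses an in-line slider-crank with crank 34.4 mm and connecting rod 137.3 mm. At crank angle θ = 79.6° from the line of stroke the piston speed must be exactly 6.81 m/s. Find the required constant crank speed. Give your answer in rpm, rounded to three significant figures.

1840

For an in-line slider-crank, |v_piston| = rω|sinθ|·[1 + r cosθ/√(L² − r² sin²θ)].
With r = 0.0344 m, L = 0.1373 m, θ = 79.6°: the bracketed kinematic factor |dx/dθ| = 0.035414 m.
ω = v/|dx/dθ| = 6.81/0.035414 = 192.3 rad/s.
N = 60ω/(2π) = 1836.3 rpm.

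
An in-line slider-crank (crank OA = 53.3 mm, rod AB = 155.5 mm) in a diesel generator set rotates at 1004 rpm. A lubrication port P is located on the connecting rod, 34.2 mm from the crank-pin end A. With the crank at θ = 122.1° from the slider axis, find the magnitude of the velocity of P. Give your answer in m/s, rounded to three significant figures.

5.11

ω = 105.1 rad/s.  Crank-pin speed |V_A| = rω = 5.6039 m/s, perpendicular to OA.
Rod angle: sinφ = −(r/L) sinθ ⇒ φ = -16.880°; ω_rod = −rω cosθ/√(L²−r²sin²θ) = +20.013 rad/s.
V_P = V_A + ω_rod × AP, with AP = 0.0342 m along the rod.
Components: V_Px = −rω sinθ − a·ω_rod·sinφ = -4.5484 m/s;  V_Py = rω cosθ + a·ω_rod·cosφ = -2.323 m/s.
|V_P| = √(V_Px² + V_Py²) = 5.1073 m/s.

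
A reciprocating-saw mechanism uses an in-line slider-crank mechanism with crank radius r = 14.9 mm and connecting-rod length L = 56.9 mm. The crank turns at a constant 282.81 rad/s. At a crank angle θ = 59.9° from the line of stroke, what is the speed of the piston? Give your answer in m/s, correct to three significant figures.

4.14

ω = 282.8 rad/s
For an in-line slider-crank, x = r cosθ + √(L² − r² sin²θ), so v = −rω sinθ·[1 + r cosθ/√(L² − r² sin²θ)].
With r = 0.0149 m, L = 0.0569 m, θ = 59.9°: √(L² − r² sin²θ) = 0.055421 m.
v = −0.0149·282.8·0.86515·[1 + 0.0149·0.50151/0.055421] = -4.1372 m/s.
|v| = 4.1372 m/s.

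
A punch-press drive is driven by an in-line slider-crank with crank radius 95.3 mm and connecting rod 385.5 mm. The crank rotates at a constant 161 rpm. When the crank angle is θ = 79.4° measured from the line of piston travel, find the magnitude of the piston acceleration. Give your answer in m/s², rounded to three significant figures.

1.44

ω = 2π·161/60 = 16.86 rad/s
x(θ) = r cosθ + √(L² − r² sin²θ); with ω constant, a = ω²·d²x/dθ².
d²x/dθ² = −r cosθ − r²(cos2θ)/√u − r⁴ sin²2θ/(4u^{3/2}),  u = L² − r² sin²θ = 0.139835 m².
Substituting r = 0.0953 m, L = 0.3855 m, θ = 79.4°: d²x/dθ² = +0.0050614 m.
a = ω²·d²x/dθ² = (16.86)²·(+0.0050614) = +1.4387 m/s²;  |a| = 1.4387 m/s².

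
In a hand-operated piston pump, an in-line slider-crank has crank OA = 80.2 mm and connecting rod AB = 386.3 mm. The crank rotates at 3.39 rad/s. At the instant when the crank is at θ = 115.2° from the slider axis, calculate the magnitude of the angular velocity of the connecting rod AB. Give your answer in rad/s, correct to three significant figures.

0.305

ω = 3.39 rad/s
The rod makes angle φ with the slider axis where L sinφ = r sinθ; differentiating, L cosφ·φ̇ = r ω cosθ.
L cosφ = √(L² − r² sin²θ) = 0.37942 m.
|ω_rod| = r ω |cosθ| / √(L² − r² sin²θ) = 0.0802·3.39·0.42578/0.37942 = 0.3051 rad/s.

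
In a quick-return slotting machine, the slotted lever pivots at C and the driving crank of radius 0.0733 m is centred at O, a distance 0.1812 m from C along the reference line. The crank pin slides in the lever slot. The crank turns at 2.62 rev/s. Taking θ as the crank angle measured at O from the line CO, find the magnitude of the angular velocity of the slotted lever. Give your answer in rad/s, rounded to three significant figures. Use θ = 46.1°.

ω = 16.46 rad/s (from 2.62 rev/s).
Crank pin A relative to C: A = (d + r cosθ, r sinθ); lever angle φ = atan2(r sinθ, d + r cosθ).
Differentiating tanφ: φ̇ = rω(d cosθ + r)/(d² + r² + 2dr cosθ).
d² + r² + 2dr cosθ = |CA|² = 0.0566258 m²;  d cosθ + r = +0.19894 m.
|ω_lever| = |0.0733·16.46·+0.19894| / 0.0566258 = 4.2394 rad/s.

4.24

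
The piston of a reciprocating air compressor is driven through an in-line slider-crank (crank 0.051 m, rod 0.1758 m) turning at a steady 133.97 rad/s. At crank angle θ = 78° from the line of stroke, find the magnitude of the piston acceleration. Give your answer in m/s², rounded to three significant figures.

ω = 134 rad/s
x(θ) = r cosθ + √(L² − r² sin²θ); with ω constant, a = ω²·d²x/dθ².
d²x/dθ² = −r cosθ − r²(cos2θ)/√u − r⁴ sin²2θ/(4u^{3/2}),  u = L² − r² sin²θ = 0.0284171 m².
Substituting r = 0.051 m, L = 0.1758 m, θ = 78°: d²x/dθ² = +0.0034336 m.
a = ω²·d²x/dθ² = (134)²·(+0.0034336) = +61.626 m/s²;  |a| = 61.626 m/s².

61.6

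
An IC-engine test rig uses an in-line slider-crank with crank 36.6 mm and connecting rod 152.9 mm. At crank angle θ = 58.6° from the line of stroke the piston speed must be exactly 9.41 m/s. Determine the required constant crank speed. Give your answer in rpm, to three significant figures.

For an in-line slider-crank, |v_piston| = rω|sinθ|·[1 + r cosθ/√(L² − r² sin²θ)].
With r = 0.0366 m, L = 0.1529 m, θ = 58.6°: the bracketed kinematic factor |dx/dθ| = 0.03522 m.
ω = v/|dx/dθ| = 9.41/0.03522 = 267.18 rad/s.
N = 60ω/(2π) = 2551.4 rpm.

2550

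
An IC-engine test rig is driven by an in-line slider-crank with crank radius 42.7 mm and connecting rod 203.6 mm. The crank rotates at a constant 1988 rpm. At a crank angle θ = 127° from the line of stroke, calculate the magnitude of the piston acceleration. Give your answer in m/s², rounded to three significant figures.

1220

ω = 2π·1988/60 = 208.2 rad/s
x(θ) = r cosθ + √(L² − r² sin²θ); with ω constant, a = ω²·d²x/dθ².
d²x/dθ² = −r cosθ − r²(cos2θ)/√u − r⁴ sin²2θ/(4u^{3/2}),  u = L² − r² sin²θ = 0.04029 m².
Substituting r = 0.0427 m, L = 0.2036 m, θ = 127°: d²x/dθ² = +0.028106 m.
a = ω²·d²x/dθ² = (208.2)²·(+0.028106) = +1218.1 m/s²;  |a| = 1218.1 m/s².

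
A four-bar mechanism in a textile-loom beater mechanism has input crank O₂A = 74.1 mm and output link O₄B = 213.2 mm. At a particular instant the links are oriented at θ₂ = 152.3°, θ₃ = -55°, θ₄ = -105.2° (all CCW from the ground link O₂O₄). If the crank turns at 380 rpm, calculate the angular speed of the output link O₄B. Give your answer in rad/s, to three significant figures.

8.26

ω₂ = 39.79 rad/s (from 380 rpm).
Differentiating the loop-closure r₂e^{iθ₂}+r₃e^{iθ₃}=r₁+r₄e^{iθ₄} gives r₂ω₂e^{iθ₂}+r₃ω₃e^{iθ₃}=r₄ω₄e^{iθ₄}.
Eliminating the other unknown: ω₄ = r₂ω₂ sin(θ₂−θ₃) / [r₄ sin(θ₄−θ₃)].
Numerator sine = -0.45865; denominator sine = -0.76828.
Result = 0.0741·39.79·(-0.45865) / (0.2132·(-0.76828)) = +8.2566 rad/s; magnitude 8.2566 rad/s.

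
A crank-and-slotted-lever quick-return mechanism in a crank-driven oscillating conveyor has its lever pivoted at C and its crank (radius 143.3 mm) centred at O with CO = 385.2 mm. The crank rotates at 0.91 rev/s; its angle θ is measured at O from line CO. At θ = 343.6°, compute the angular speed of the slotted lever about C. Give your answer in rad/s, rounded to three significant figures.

ω = 5.718 rad/s (from 0.91 rev/s).
Crank pin A relative to C: A = (d + r cosθ, r sinθ); lever angle φ = atan2(r sinθ, d + r cosθ).
Differentiating tanφ: φ̇ = rω(d cosθ + r)/(d² + r² + 2dr cosθ).
d² + r² + 2dr cosθ = |CA|² = 0.274821 m²;  d cosθ + r = +0.51283 m.
|ω_lever| = |0.1433·5.718·+0.51283| / 0.274821 = 1.5289 rad/s.

1.53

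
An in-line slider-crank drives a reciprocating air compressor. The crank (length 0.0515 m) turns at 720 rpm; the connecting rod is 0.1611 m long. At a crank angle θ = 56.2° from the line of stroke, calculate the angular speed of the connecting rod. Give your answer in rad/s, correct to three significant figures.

ω = 75.4 rad/s (converted from 720 rpm).
The rod makes angle φ with the slider axis where L sinφ = r sinθ; differentiating, L cosφ·φ̇ = r ω cosθ.
L cosφ = √(L² − r² sin²θ) = 0.15531 m.
|ω_rod| = r ω |cosθ| / √(L² − r² sin²θ) = 0.0515·75.4·0.55630/0.15531 = 13.908 rad/s.

13.9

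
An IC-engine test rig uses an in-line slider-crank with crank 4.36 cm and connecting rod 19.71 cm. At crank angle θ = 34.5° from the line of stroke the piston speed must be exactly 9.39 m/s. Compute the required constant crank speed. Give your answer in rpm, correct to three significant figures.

For an in-line slider-crank, |v_piston| = rω|sinθ|·[1 + r cosθ/√(L² − r² sin²θ)].
With r = 0.0436 m, L = 0.1971 m, θ = 34.5°: the bracketed kinematic factor |dx/dθ| = 0.029233 m.
ω = v/|dx/dθ| = 9.39/0.029233 = 321.21 rad/s.
N = 60ω/(2π) = 3067.3 rpm.

3070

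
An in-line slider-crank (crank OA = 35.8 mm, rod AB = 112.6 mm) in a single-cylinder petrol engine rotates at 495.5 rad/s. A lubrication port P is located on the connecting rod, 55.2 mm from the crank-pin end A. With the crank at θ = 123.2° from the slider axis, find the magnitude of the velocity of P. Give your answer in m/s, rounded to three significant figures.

14.4

ω = 495.5 rad/s.  Crank-pin speed |V_A| = rω = 17.739 m/s, perpendicular to OA.
Rod angle: sinφ = −(r/L) sinθ ⇒ φ = -15.429°; ω_rod = −rω cosθ/√(L²−r²sin²θ) = +89.488 rad/s.
V_P = V_A + ω_rod × AP, with AP = 0.0552 m along the rod.
Components: V_Px = −rω sinθ − a·ω_rod·sinφ = -13.529 m/s;  V_Py = rω cosθ + a·ω_rod·cosφ = -4.9515 m/s.
|V_P| = √(V_Px² + V_Py²) = 14.407 m/s.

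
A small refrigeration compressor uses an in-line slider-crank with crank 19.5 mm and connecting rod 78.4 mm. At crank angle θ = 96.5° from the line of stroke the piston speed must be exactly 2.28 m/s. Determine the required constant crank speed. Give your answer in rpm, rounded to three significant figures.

For an in-line slider-crank, |v_piston| = rω|sinθ|·[1 + r cosθ/√(L² − r² sin²θ)].
With r = 0.0195 m, L = 0.0784 m, θ = 96.5°: the bracketed kinematic factor |dx/dθ| = 0.018812 m.
ω = v/|dx/dθ| = 2.28/0.018812 = 121.2 rad/s.
N = 60ω/(2π) = 1157.4 rpm.

1160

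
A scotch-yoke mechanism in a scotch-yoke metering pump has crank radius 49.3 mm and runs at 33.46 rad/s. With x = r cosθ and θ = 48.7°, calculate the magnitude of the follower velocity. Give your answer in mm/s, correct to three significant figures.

ω = 33.46 rad/s
x = r cosθ ⇒ ẋ = −rω sinθ.
|v| = rω|sinθ| = 0.0493·33.46·|sin 48.7°| = 1.2393 m/s = 1239.3 mm/s.

1240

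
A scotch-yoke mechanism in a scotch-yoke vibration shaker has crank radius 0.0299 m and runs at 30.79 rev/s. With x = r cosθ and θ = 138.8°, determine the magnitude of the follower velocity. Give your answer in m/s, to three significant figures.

ω = 193.5 rad/s (from 30.79 rev/s).
x = r cosθ ⇒ ẋ = −rω sinθ.
|v| = rω|sinθ| = 0.0299·193.5·|sin 138.8°| = 3.8101 m/s.

3.81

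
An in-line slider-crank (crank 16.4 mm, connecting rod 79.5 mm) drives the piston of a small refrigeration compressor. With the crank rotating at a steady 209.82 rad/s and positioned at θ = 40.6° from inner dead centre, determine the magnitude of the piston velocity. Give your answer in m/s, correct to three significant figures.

ω = 209.8 rad/s
For an in-line slider-crank, x = r cosθ + √(L² − r² sin²θ), so v = −rω sinθ·[1 + r cosθ/√(L² − r² sin²θ)].
With r = 0.0164 m, L = 0.0795 m, θ = 40.6°: √(L² − r² sin²θ) = 0.07878 m.
v = −0.0164·209.8·0.65077·[1 + 0.0164·0.75927/0.07878] = -2.5933 m/s.
|v| = 2.5933 m/s.

2.59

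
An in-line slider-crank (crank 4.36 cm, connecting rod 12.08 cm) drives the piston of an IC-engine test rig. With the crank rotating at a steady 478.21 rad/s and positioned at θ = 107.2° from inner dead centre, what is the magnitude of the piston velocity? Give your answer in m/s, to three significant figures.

17.7

ω = 478.2 rad/s
For an in-line slider-crank, x = r cosθ + √(L² − r² sin²θ), so v = −rω sinθ·[1 + r cosθ/√(L² − r² sin²θ)].
With r = 0.0436 m, L = 0.1208 m, θ = 107.2°: √(L² − r² sin²θ) = 0.11339 m.
v = −0.0436·478.2·0.95528·[1 + 0.0436·-0.29571/0.11339] = -17.653 m/s.
|v| = 17.653 m/s.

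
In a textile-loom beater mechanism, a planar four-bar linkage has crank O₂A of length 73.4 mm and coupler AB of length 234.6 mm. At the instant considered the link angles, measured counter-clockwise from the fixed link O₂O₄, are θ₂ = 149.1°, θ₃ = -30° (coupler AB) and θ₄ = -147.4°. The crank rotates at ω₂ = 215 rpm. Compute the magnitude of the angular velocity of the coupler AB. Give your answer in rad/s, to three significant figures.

7.10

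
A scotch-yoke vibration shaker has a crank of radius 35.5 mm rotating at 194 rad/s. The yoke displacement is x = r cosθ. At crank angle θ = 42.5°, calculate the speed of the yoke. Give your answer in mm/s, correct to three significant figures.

ω = 194 rad/s
x = r cosθ ⇒ ẋ = −rω sinθ.
|v| = rω|sinθ| = 0.0355·194·|sin 42.5°| = 4.6528 m/s = 4652.8 mm/s.

4650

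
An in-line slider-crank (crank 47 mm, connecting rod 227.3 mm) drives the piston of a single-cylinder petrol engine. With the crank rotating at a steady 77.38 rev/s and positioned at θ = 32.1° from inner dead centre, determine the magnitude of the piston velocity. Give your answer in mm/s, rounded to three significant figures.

14300

ω = 2π·77.4 = 486.2 rad/s
For an in-line slider-crank, x = r cosθ + √(L² − r² sin²θ), so v = −rω sinθ·[1 + r cosθ/√(L² − r² sin²θ)].
With r = 0.047 m, L = 0.2273 m, θ = 32.1°: √(L² − r² sin²θ) = 0.22592 m.
v = −0.047·486.2·0.53140·[1 + 0.047·0.84712/0.22592] = -14.283 m/s.
|v| = 14.283 m/s = 14283 mm/s.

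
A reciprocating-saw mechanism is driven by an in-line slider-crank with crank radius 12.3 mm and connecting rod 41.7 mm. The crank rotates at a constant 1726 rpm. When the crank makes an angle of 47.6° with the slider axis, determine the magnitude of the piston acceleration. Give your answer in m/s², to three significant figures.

263

ω = 2π·1726/60 = 180.7 rad/s
x(θ) = r cosθ + √(L² − r² sin²θ); with ω constant, a = ω²·d²x/dθ².
d²x/dθ² = −r cosθ − r²(cos2θ)/√u − r⁴ sin²2θ/(4u^{3/2}),  u = L² − r² sin²θ = 0.00165639 m².
Substituting r = 0.0123 m, L = 0.0417 m, θ = 47.6°: d²x/dθ² = -0.0080412 m.
a = ω²·d²x/dθ² = (180.7)²·(-0.0080412) = -262.7 m/s²;  |a| = 262.7 m/s².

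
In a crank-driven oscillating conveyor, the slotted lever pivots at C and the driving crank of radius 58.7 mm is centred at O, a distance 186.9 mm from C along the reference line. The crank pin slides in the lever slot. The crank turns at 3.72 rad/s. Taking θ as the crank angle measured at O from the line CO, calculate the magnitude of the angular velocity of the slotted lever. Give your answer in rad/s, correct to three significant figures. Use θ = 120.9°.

ω = 3.72 rad/s
Crank pin A relative to C: A = (d + r cosθ, r sinθ); lever angle φ = atan2(r sinθ, d + r cosθ).
Differentiating tanφ: φ̇ = rω(d cosθ + r)/(d² + r² + 2dr cosθ).
d² + r² + 2dr cosθ = |CA|² = 0.0271091 m²;  d cosθ + r = -0.037281 m.
|ω_lever| = |0.0587·3.72·-0.037281| / 0.0271091 = 0.3003 rad/s.

0.300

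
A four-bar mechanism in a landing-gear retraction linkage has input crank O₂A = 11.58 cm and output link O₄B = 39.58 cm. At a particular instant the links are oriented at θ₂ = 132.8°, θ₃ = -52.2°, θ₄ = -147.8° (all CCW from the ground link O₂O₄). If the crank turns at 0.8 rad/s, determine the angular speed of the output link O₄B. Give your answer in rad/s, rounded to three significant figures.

0.0205

ω₂ = 0.8 rad/s
Differentiating the loop-closure r₂e^{iθ₂}+r₃e^{iθ₃}=r₁+r₄e^{iθ₄} gives r₂ω₂e^{iθ₂}+r₃ω₃e^{iθ₃}=r₄ω₄e^{iθ₄}.
Eliminating the other unknown: ω₄ = r₂ω₂ sin(θ₂−θ₃) / [r₄ sin(θ₄−θ₃)].
Numerator sine = -0.08716; denominator sine = -0.99523.
Result = 0.1158·0.8·(-0.08716) / (0.3958·(-0.99523)) = +0.020497 rad/s; magnitude 0.020497 rad/s.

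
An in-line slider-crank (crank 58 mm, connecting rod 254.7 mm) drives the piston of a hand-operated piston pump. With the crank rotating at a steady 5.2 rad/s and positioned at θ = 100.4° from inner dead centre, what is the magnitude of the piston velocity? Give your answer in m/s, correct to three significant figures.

ω = 5.2 rad/s
For an in-line slider-crank, x = r cosθ + √(L² − r² sin²θ), so v = −rω sinθ·[1 + r cosθ/√(L² − r² sin²θ)].
With r = 0.058 m, L = 0.2547 m, θ = 100.4°: √(L² − r² sin²θ) = 0.24823 m.
v = −0.058·5.2·0.98357·[1 + 0.058·-0.18052/0.24823] = -0.28413 m/s.
|v| = 0.28413 m/s.

0.284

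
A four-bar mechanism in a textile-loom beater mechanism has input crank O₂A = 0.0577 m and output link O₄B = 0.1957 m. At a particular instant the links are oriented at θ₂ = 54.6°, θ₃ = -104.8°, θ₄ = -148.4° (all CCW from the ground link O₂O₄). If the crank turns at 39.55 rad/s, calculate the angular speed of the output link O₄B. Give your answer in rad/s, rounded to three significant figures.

5.95

ω₂ = 39.55 rad/s
Differentiating the loop-closure r₂e^{iθ₂}+r₃e^{iθ₃}=r₁+r₄e^{iθ₄} gives r₂ω₂e^{iθ₂}+r₃ω₃e^{iθ₃}=r₄ω₄e^{iθ₄}.
Eliminating the other unknown: ω₄ = r₂ω₂ sin(θ₂−θ₃) / [r₄ sin(θ₄−θ₃)].
Numerator sine = +0.35184; denominator sine = -0.68962.
Result = 0.0577·39.55·(+0.35184) / (0.1957·(-0.68962)) = -5.9493 rad/s; magnitude 5.9493 rad/s.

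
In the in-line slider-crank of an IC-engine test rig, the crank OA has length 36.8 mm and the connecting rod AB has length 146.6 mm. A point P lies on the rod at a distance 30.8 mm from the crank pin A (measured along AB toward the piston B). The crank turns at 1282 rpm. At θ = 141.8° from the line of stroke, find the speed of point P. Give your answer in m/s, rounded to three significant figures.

ω = 134.3 rad/s.  Crank-pin speed |V_A| = rω = 4.9404 m/s, perpendicular to OA.
Rod angle: sinφ = −(r/L) sinθ ⇒ φ = -8.930°; ω_rod = −rω cosθ/√(L²−r²sin²θ) = +26.808 rad/s.
V_P = V_A + ω_rod × AP, with AP = 0.0308 m along the rod.
Components: V_Px = −rω sinθ − a·ω_rod·sinφ = -2.927 m/s;  V_Py = rω cosθ + a·ω_rod·cosφ = -3.0668 m/s.
|V_P| = √(V_Px² + V_Py²) = 4.2394 m/s.

4.24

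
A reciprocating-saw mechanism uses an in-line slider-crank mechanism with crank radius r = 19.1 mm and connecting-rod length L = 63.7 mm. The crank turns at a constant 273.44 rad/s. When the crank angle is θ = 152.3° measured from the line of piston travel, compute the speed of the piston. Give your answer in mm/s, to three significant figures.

1780

ω = 273.4 rad/s
For an in-line slider-crank, x = r cosθ + √(L² − r² sin²θ), so v = −rω sinθ·[1 + r cosθ/√(L² − r² sin²θ)].
With r = 0.0191 m, L = 0.0637 m, θ = 152.3°: √(L² − r² sin²θ) = 0.063078 m.
v = −0.0191·273.4·0.46484·[1 + 0.0191·-0.88539/0.063078] = -1.7769 m/s.
|v| = 1.7769 m/s = 1776.9 mm/s.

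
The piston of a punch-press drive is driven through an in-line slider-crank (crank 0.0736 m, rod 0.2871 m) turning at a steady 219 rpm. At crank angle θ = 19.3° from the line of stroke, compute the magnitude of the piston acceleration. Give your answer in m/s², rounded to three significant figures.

44.4

ω = 2π·219/60 = 22.93 rad/s
x(θ) = r cosθ + √(L² − r² sin²θ); with ω constant, a = ω²·d²x/dθ².
d²x/dθ² = −r cosθ − r²(cos2θ)/√u − r⁴ sin²2θ/(4u^{3/2}),  u = L² − r² sin²θ = 0.0818347 m².
Substituting r = 0.0736 m, L = 0.2871 m, θ = 19.3°: d²x/dθ² = -0.084385 m.
a = ω²·d²x/dθ² = (22.93)²·(-0.084385) = -44.382 m/s²;  |a| = 44.382 m/s².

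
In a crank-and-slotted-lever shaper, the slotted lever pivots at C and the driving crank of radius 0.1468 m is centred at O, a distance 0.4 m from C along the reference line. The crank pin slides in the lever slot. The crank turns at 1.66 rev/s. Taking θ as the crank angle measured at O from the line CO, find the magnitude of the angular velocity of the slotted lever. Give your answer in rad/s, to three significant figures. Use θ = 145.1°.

3.26

ω = 10.43 rad/s (from 1.66 rev/s).
Crank pin A relative to C: A = (d + r cosθ, r sinθ); lever angle φ = atan2(r sinθ, d + r cosθ).
Differentiating tanφ: φ̇ = rω(d cosθ + r)/(d² + r² + 2dr cosθ).
d² + r² + 2dr cosθ = |CA|² = 0.0852316 m²;  d cosθ + r = -0.18126 m.
|ω_lever| = |0.1468·10.43·-0.18126| / 0.0852316 = 3.2562 rad/s.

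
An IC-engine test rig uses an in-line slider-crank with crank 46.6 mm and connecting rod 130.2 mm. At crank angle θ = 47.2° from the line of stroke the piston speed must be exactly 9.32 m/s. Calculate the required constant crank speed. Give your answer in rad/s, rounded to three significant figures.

For an in-line slider-crank, |v_piston| = rω|sinθ|·[1 + r cosθ/√(L² − r² sin²θ)].
With r = 0.0466 m, L = 0.1302 m, θ = 47.2°: the bracketed kinematic factor |dx/dθ| = 0.042809 m.
ω = v/|dx/dθ| = 9.32/0.042809 = 217.71 rad/s.

218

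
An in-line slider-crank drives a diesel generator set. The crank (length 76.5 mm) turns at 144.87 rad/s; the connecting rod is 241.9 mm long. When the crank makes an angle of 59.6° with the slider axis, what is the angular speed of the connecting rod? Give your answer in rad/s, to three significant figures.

ω = 144.9 rad/s
The rod makes angle φ with the slider axis where L sinφ = r sinθ; differentiating, L cosφ·φ̇ = r ω cosθ.
L cosφ = √(L² − r² sin²θ) = 0.23273 m.
|ω_rod| = r ω |cosθ| / √(L² − r² sin²θ) = 0.0765·144.9·0.50603/0.23273 = 24.098 rad/s.

24.1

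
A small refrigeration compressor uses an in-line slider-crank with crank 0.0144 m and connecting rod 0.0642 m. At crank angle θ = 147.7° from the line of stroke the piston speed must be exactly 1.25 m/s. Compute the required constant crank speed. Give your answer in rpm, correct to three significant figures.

1920

For an in-line slider-crank, |v_piston| = rω|sinθ|·[1 + r cosθ/√(L² − r² sin²θ)].
With r = 0.0144 m, L = 0.0642 m, θ = 147.7°: the bracketed kinematic factor |dx/dθ| = 0.0062252 m.
ω = v/|dx/dθ| = 1.25/0.0062252 = 200.8 rad/s.
N = 60ω/(2π) = 1917.5 rpm.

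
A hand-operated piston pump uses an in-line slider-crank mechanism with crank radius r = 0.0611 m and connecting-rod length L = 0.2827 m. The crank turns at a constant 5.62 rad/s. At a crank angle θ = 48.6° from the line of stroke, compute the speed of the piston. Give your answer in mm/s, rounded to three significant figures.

ω = 5.62 rad/s
For an in-line slider-crank, x = r cosθ + √(L² − r² sin²θ), so v = −rω sinθ·[1 + r cosθ/√(L² − r² sin²θ)].
With r = 0.0611 m, L = 0.2827 m, θ = 48.6°: √(L² − r² sin²θ) = 0.27896 m.
v = −0.0611·5.62·0.75011·[1 + 0.0611·0.66131/0.27896] = -0.29488 m/s.
|v| = 0.29488 m/s = 294.88 mm/s.

295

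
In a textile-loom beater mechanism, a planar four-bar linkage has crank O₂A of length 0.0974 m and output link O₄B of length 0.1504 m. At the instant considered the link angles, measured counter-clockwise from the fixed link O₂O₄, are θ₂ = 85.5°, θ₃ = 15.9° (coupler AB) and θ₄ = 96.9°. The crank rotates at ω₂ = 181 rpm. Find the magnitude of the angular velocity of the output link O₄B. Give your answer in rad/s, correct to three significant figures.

ω₂ = 18.95 rad/s (from 181 rpm).
Differentiating the loop-closure r₂e^{iθ₂}+r₃e^{iθ₃}=r₁+r₄e^{iθ₄} gives r₂ω₂e^{iθ₂}+r₃ω₃e^{iθ₃}=r₄ω₄e^{iθ₄}.
Eliminating the other unknown: ω₄ = r₂ω₂ sin(θ₂−θ₃) / [r₄ sin(θ₄−θ₃)].
Numerator sine = +0.93728; denominator sine = +0.98769.
Result = 0.0974·18.95·(+0.93728) / (0.1504·(+0.98769)) = +11.648 rad/s; magnitude 11.648 rad/s.

11.6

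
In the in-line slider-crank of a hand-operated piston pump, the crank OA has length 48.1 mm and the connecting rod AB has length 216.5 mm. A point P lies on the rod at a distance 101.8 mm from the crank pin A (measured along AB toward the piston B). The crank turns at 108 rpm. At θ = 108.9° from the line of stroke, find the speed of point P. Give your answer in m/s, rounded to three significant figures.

ω = 11.31 rad/s.  Crank-pin speed |V_A| = rω = 0.544 m/s, perpendicular to OA.
Rod angle: sinφ = −(r/L) sinθ ⇒ φ = -12.134°; ω_rod = −rω cosθ/√(L²−r²sin²θ) = +0.8325 rad/s.
V_P = V_A + ω_rod × AP, with AP = 0.1018 m along the rod.
Components: V_Px = −rω sinθ − a·ω_rod·sinφ = -0.49686 m/s;  V_Py = rω cosθ + a·ω_rod·cosφ = -0.093355 m/s.
|V_P| = √(V_Px² + V_Py²) = 0.50555 m/s.

0.506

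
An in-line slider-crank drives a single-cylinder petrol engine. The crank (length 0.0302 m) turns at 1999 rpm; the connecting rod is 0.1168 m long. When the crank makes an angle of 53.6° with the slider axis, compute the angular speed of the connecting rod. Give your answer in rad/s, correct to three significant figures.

32.8

ω = 209.3 rad/s (converted from 1999 rpm).
The rod makes angle φ with the slider axis where L sinφ = r sinθ; differentiating, L cosφ·φ̇ = r ω cosθ.
L cosφ = √(L² − r² sin²θ) = 0.11424 m.
|ω_rod| = r ω |cosθ| / √(L² − r² sin²θ) = 0.0302·209.3·0.59342/0.11424 = 32.838 rad/s.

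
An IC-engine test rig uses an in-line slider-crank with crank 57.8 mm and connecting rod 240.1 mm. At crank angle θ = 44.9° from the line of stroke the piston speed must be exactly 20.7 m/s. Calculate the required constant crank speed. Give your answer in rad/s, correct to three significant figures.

433

For an in-line slider-crank, |v_piston| = rω|sinθ|·[1 + r cosθ/√(L² − r² sin²θ)].
With r = 0.0578 m, L = 0.2401 m, θ = 44.9°: the bracketed kinematic factor |dx/dθ| = 0.047859 m.
ω = v/|dx/dθ| = 20.7/0.047859 = 432.52 rad/s.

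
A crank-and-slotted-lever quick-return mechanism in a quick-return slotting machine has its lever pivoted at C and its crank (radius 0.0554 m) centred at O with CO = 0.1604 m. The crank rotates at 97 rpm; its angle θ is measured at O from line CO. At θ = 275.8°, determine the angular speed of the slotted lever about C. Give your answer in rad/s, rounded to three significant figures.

1.32

ω = 10.16 rad/s (from 97 rpm).
Crank pin A relative to C: A = (d + r cosθ, r sinθ); lever angle φ = atan2(r sinθ, d + r cosθ).
Differentiating tanφ: φ̇ = rω(d cosθ + r)/(d² + r² + 2dr cosθ).
d² + r² + 2dr cosθ = |CA|² = 0.0305933 m²;  d cosθ + r = +0.071609 m.
|ω_lever| = |0.0554·10.16·+0.071609| / 0.0305933 = 1.3172 rad/s.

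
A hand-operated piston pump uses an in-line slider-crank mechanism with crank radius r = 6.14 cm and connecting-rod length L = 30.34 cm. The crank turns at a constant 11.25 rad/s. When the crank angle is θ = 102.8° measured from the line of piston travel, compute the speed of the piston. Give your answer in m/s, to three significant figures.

ω = 11.25 rad/s
For an in-line slider-crank, x = r cosθ + √(L² − r² sin²θ), so v = −rω sinθ·[1 + r cosθ/√(L² − r² sin²θ)].
With r = 0.0614 m, L = 0.3034 m, θ = 102.8°: √(L² − r² sin²θ) = 0.29743 m.
v = −0.0614·11.25·0.97515·[1 + 0.0614·-0.22155/0.29743] = -0.64278 m/s.
|v| = 0.64278 m/s.

0.643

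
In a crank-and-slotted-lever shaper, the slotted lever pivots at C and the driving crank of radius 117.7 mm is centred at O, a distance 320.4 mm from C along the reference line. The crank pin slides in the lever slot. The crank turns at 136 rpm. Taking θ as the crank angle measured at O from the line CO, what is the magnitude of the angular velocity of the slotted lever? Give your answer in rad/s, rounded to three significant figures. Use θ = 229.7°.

ω = 14.24 rad/s (from 136 rpm).
Crank pin A relative to C: A = (d + r cosθ, r sinθ); lever angle φ = atan2(r sinθ, d + r cosθ).
Differentiating tanφ: φ̇ = rω(d cosθ + r)/(d² + r² + 2dr cosθ).
d² + r² + 2dr cosθ = |CA|² = 0.0677272 m²;  d cosθ + r = -0.089531 m.
|ω_lever| = |0.1177·14.24·-0.089531| / 0.0677272 = 2.2159 rad/s.

2.22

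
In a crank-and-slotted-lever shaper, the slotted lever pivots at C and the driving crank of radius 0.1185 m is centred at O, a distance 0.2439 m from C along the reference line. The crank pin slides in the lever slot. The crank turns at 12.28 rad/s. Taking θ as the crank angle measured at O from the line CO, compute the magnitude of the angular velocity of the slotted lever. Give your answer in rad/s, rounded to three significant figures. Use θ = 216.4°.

4.19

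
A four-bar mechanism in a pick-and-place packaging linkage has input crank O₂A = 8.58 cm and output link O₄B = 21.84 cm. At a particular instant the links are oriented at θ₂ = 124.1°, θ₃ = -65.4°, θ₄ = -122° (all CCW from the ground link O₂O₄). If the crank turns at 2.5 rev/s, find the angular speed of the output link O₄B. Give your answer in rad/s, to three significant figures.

1.22

ω₂ = 15.71 rad/s (from 2.5 rev/s).
Differentiating the loop-closure r₂e^{iθ₂}+r₃e^{iθ₃}=r₁+r₄e^{iθ₄} gives r₂ω₂e^{iθ₂}+r₃ω₃e^{iθ₃}=r₄ω₄e^{iθ₄}.
Eliminating the other unknown: ω₄ = r₂ω₂ sin(θ₂−θ₃) / [r₄ sin(θ₄−θ₃)].
Numerator sine = -0.16505; denominator sine = -0.83485.
Result = 0.0858·15.71·(-0.16505) / (0.2184·(-0.83485)) = +1.22 rad/s; magnitude 1.22 rad/s.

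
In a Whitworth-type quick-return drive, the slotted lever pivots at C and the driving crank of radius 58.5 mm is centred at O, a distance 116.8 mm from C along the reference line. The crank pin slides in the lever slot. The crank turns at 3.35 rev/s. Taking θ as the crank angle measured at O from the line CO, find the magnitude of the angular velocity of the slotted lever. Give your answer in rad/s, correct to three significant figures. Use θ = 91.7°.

ω = 21.05 rad/s (from 3.35 rev/s).
Crank pin A relative to C: A = (d + r cosθ, r sinθ); lever angle φ = atan2(r sinθ, d + r cosθ).
Differentiating tanφ: φ̇ = rω(d cosθ + r)/(d² + r² + 2dr cosθ).
d² + r² + 2dr cosθ = |CA|² = 0.0166591 m²;  d cosθ + r = +0.055035 m.
|ω_lever| = |0.0585·21.05·+0.055035| / 0.0166591 = 4.0679 rad/s.

4.07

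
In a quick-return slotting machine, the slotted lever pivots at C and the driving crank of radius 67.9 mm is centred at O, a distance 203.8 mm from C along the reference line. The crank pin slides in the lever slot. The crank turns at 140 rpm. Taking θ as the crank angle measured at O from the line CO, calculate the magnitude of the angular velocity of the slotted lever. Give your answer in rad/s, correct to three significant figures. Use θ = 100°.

ω = 14.66 rad/s (from 140 rpm).
Crank pin A relative to C: A = (d + r cosθ, r sinθ); lever angle φ = atan2(r sinθ, d + r cosθ).
Differentiating tanφ: φ̇ = rω(d cosθ + r)/(d² + r² + 2dr cosθ).
d² + r² + 2dr cosθ = |CA|² = 0.041339 m²;  d cosθ + r = +0.032511 m.
|ω_lever| = |0.0679·14.66·+0.032511| / 0.041339 = 0.78287 rad/s.

0.783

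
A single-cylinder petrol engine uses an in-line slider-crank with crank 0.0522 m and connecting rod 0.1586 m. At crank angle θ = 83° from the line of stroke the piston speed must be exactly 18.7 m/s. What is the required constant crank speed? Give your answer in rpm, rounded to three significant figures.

For an in-line slider-crank, |v_piston| = rω|sinθ|·[1 + r cosθ/√(L² − r² sin²θ)].
With r = 0.0522 m, L = 0.1586 m, θ = 83°: the bracketed kinematic factor |dx/dθ| = 0.05401 m.
ω = v/|dx/dθ| = 18.7/0.05401 = 346.23 rad/s.
N = 60ω/(2π) = 3306.3 rpm.

3310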